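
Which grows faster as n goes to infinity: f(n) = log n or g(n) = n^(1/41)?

g(n) = n^(1/41) grows faster: any positive power of n dominates log n.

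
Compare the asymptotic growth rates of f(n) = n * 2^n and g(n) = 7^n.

g(n) = 7^n grows faster: 7^n / (n 2^n) = (7/2)^n / n -> infinity since 7/2 > 1.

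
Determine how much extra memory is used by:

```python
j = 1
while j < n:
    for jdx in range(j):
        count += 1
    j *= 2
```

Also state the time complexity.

Space complexity: O(1).
Only a constant amount of auxiliary storage is used; nothing grows with n.
Time complexity: O(n).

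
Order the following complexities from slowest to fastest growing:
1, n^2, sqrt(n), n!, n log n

Ordered by growth rate: 1 < sqrt(n) < n log n < n^2 < n!.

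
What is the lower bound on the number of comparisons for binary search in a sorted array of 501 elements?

With 501 possible positions, we need at least ceil(log_2(501)) = 9 comparisons. Each comparison splits the remaining candidates by at most half.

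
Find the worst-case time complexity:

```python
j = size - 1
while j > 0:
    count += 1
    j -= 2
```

Time complexity: O(n).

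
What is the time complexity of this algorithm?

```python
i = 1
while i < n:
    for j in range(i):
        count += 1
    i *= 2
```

Time complexity: O(n).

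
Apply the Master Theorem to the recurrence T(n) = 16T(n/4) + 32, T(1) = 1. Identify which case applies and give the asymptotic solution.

a=16, b=4, f(n)=32.
log_4(16) = 2 > 0.
Since f(n) = O(n^0) is polynomially smaller than n^2, Case 1 applies.
T(n) = Theta(n^2).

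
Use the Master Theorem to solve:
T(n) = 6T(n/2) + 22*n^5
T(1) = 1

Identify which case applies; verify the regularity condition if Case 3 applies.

a=6, b=2, f(n)=22*n^5.
log_2(6) = 2.585 < 5.
f(n) = Omega(n^(2.585+epsilon)) for some epsilon > 0, so Case 3 is the candidate.
Regularity: a*f(n/b) = 6*22*(n/2)^5 = (6/32)*22*n^5 <= c*f(n) with c = 6/32 < 1. Satisfied.
Case 3: T(n) = Theta(n^5).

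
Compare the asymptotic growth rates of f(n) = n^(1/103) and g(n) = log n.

f(n) = n^(1/103) grows faster: any positive power of n dominates log n.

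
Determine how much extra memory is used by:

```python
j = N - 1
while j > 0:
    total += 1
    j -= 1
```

Space complexity: O(1).
Only a constant amount of auxiliary storage is used; nothing grows with n.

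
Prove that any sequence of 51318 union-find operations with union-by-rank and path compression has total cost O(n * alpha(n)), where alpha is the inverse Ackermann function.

Using Tarjan's analysis with rank-based potential function. Union-by-rank keeps tree height O(log n). Path compression flattens paths during find. For n = 51318 operations, total cost is O(n * alpha(n)), effectively O(n) since alpha grows incredibly slowly.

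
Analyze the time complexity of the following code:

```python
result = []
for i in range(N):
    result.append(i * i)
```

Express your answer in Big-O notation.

Time complexity: O(n).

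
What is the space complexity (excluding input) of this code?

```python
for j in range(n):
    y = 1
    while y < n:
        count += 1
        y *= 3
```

Space complexity: O(1).
Only a constant amount of auxiliary storage is used; nothing grows with n.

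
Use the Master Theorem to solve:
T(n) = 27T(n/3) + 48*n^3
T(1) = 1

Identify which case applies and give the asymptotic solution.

a=27, b=3, f(n)=48*n^3.
log_3(27) = 3, so n^(log_b(a)) = n^3.
f(n) = Theta(n^3), so Case 2 applies.
T(n) = Theta(n^3 log n).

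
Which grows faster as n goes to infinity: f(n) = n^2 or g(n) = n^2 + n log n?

f(n) = n^2 and g(n) = n^2 + n log n are Theta of each other: the lower-order n log n term is o(n^2); both are Theta(n^2).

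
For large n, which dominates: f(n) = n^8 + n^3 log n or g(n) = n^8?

f(n) = n^8 + n^3 log n and g(n) = n^8 are Theta of each other: the lower-order n^3 log n term is o(n^8); both are Theta(n^8).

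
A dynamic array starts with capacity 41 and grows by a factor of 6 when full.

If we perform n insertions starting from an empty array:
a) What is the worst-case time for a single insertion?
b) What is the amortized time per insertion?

(a) Worst-case single insertion: O(n) -- when the array is full at capacity c, the resize copies all c elements, and c can be Theta(n).
(b) Resizes happen at sizes 41, 246, 1476, ... Total copy cost for n insertions: 41 + 246 + ... = O(n) (geometric series with ratio 1/6). Amortized cost per insertion: O(n)/n = O(1).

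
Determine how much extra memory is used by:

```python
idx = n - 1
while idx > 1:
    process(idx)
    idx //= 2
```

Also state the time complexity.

Space complexity: O(1).
Only a constant amount of auxiliary storage is used; nothing grows with n.
Time complexity: O(log n).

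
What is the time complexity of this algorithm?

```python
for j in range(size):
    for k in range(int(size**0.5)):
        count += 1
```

Time complexity: O(n * sqrt(n)).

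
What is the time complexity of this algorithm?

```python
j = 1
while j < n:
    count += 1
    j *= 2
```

Time complexity: O(log n).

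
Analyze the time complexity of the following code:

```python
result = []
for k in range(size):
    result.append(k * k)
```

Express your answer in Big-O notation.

Time complexity: O(n).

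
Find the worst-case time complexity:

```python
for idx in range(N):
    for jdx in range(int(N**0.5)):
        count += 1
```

Time complexity: O(n * sqrt(n)).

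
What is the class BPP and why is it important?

BPP (Bounded-error Probabilistic Polynomial time) is the class of problems solvable by a randomized algorithm in polynomial time with error probability at most 1/3. BPP contains P and is contained in PSPACE. It is widely conjectured that P = BPP, meaning randomness does not help for decision problems.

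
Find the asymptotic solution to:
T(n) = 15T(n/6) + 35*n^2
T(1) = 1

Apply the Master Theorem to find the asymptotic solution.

a=15, b=6, f(n)=35*n^2. log_6(15) = 1.511 < 2. Case 3: T(n) = O(n^2).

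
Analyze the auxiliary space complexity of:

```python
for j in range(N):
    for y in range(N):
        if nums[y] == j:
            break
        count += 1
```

Space complexity: O(1).
Only a constant amount of auxiliary storage is used; nothing grows with n.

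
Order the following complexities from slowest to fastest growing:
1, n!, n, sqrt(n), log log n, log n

Ordered by growth rate: 1 < log log n < log n < sqrt(n) < n < n!.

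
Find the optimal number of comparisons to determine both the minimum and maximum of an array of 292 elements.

Naive approach: 582 comparisons (291 for max + 291 for min).
Optimal: Compare elements in pairs first (floor(n/2) = 146 comparisons), then find max among winners and min among losers (145 comparisons each).
Total: ceil(3n/2) - 2 = 436 comparisons. An adversary argument shows this is also a lower bound.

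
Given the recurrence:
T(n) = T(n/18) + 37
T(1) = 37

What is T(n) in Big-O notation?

Each step divides n by 18 and adds 37. After log_18(n) steps, T(n) = O(log n).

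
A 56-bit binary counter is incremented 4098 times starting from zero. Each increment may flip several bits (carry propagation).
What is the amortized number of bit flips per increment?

Bit i flips on every 2^i-th increment, so over 4098 increments bit i flips floor(4098/2^i) times. Summing over i: total flips < 2 * 4098. Amortized: < 2 = O(1) per increment.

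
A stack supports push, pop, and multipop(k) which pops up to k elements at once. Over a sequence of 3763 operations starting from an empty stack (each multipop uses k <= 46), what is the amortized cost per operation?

Each element is pushed exactly once and popped at most once (whether by pop or as part of a multipop). So the total number of individual pops over the whole sequence is at most the number of pushes, which is at most 3763. Total work <= 2 * 3763, hence O(1) amortized per operation.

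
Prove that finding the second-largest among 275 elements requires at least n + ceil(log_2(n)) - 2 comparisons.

Lower bound (adversary): identifying the maximum requires 275-1 comparisons (each eliminates one candidate). Assign weight 1 to each element; on each comparison the adversary lets the heavier side win and gives it the loser's weight. The max ends with weight 275, but each comparison it wins at most doubles its weight, so the max must win >= ceil(log_2(275)) = 9 comparisons. The second-largest is one of those 9 direct losers to the max, and identifying which one is largest needs >= 9-1 further comparisons. Total >= 275-1 + 9-1 = 282.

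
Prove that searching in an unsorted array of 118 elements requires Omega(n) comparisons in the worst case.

An adversary can always place the target in the last position checked. Until all 118 positions are examined, the target might be in any unchecked position. Therefore 118 comparisons are necessary.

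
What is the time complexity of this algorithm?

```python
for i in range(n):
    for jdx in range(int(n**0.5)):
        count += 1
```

Time complexity: O(n * sqrt(n)).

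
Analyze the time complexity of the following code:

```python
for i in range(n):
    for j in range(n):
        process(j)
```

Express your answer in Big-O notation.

Time complexity: O(n^2).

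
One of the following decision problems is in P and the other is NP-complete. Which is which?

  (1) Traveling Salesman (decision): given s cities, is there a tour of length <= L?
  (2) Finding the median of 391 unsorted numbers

(1) is NP-complete: reduces from Hamiltonian Cycle.
(2) is P: linear-time selection (median-of-medians) runs in O(n).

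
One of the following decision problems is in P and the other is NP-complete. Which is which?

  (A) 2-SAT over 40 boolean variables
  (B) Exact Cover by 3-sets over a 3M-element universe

(A) is P: 2-SAT is solvable in linear time via implication-graph SCCs.
(B) is NP-complete: one of Karp's 21 NP-complete problems.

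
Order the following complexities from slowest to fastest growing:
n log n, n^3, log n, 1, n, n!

Ordered by growth rate: 1 < log n < n < n log n < n^3 < n!.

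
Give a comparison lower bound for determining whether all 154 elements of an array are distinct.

In the algebraic decision-tree model, the YES region for element distinctness on 154 elements has 154! connected components (one per ordering). Ben-Or's theorem then gives a lower bound of Omega(log(n!)) = Omega(n log n).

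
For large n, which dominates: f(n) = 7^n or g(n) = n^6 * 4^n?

f(n) = 7^n grows faster: 7^n / (n^6 4^n) = (7/4)^n / n^6 -> infinity since 7/4 > 1.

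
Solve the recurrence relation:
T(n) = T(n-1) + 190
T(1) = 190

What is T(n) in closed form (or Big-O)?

Unrolling: T(n) = T(n-1) + 190 = T(n-2) + 2*190 = ... = T(1) + (n-1)*190 = 190 + (n-1)*190 = 190n.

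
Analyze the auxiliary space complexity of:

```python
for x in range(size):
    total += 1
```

Space complexity: O(1).
Only a constant amount of auxiliary storage is used; nothing grows with n.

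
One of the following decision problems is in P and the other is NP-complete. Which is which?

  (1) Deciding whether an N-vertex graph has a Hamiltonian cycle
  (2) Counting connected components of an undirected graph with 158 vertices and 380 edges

(1) is NP-complete: one of Karp's 21 NP-complete problems.
(2) is P: BFS/DFS visits each vertex and edge once: O(V+E).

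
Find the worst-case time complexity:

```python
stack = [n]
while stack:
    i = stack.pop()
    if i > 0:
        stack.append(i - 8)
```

Time complexity: O(n).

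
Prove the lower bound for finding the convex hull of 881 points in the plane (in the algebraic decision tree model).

Reduction from sorting: given 881 numbers x_1,...,x_{881}, map x_i to the point (x_i, x_i^2) on the parabola y = x^2. All points are on the convex hull, and walking the hull gives them in sorted x-order. Since sorting requires Omega(n log n), so does planar convex hull.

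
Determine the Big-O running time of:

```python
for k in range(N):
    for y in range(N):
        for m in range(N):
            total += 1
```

Time complexity: O(n^3).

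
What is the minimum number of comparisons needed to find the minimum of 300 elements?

Finding the minimum requires 299 comparisons, identical reasoning to finding the maximum. Each comparison eliminates one candidate.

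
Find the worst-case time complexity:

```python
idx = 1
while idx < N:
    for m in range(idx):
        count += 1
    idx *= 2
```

Time complexity: O(n).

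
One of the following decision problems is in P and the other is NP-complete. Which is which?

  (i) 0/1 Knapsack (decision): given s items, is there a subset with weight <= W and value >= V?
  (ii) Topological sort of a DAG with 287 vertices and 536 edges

(i) is NP-complete: reduces from Subset Sum.
(ii) is P: DFS-based topological sort runs in O(V+E).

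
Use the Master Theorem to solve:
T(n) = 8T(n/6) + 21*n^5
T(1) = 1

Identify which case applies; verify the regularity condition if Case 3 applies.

a=8, b=6, f(n)=21*n^5.
log_6(8) = 1.161 < 5.
f(n) = Omega(n^(1.161+epsilon)) for some epsilon > 0, so Case 3 is the candidate.
Regularity: a*f(n/b) = 8*21*(n/6)^5 = (8/7776)*21*n^5 <= c*f(n) with c = 8/7776 < 1. Satisfied.
Case 3: T(n) = Theta(n^5).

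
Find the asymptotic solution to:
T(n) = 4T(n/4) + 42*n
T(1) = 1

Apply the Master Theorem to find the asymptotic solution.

a=4, b=4, f(n)=42*n. log_4(4) = 1. Case 2: T(n) = O(n log n).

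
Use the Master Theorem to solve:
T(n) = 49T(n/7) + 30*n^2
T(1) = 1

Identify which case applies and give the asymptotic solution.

a=49, b=7, f(n)=30*n^2.
log_7(49) = 2, so n^(log_b(a)) = n^2.
f(n) = Theta(n^2), so Case 2 applies.
T(n) = Theta(n^2 log n).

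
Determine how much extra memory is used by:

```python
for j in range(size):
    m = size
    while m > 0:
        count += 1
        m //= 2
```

Space complexity: O(1).
Only a constant amount of auxiliary storage is used; nothing grows with n.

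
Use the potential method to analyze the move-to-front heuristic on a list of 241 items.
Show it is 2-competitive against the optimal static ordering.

Let Phi = number of inversions between the MTF list and the optimal static list (0 <= Phi <= C(241,2)). Accessing an element at MTF position k and optimal position j: the move-to-front destroys all k-1 inversions in front of it that are not in front in optimal (>= k-j of them) and creates at most j-1 new ones. Amortized cost <= k + (j-1) - (k-j) = 2j - 1 <= 2 * optimal cost.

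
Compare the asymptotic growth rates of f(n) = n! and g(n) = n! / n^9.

f(n) = n! grows faster: the ratio n!/(n!/n^9) = n^9 -> infinity.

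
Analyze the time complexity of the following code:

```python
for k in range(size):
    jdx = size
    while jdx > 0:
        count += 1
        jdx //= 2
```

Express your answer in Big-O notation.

Time complexity: O(n log n).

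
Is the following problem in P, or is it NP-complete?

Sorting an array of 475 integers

This problem is in P: merge sort runs in O(n log n).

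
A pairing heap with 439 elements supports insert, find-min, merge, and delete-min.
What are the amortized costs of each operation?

Pairing heaps are self-adjusting heap-ordered trees. Insert and merge link two roots: O(1). Find-min reads the root: O(1). Delete-min removes the root, then pairs children in two passes; amortized cost is O(log 439) = O(log n).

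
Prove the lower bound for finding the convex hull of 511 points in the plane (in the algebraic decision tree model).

Reduction from sorting: given 511 numbers x_1,...,x_{511}, map x_i to the point (x_i, x_i^2) on the parabola y = x^2. All points are on the convex hull, and walking the hull gives them in sorted x-order. Since sorting requires Omega(n log n), so does planar convex hull.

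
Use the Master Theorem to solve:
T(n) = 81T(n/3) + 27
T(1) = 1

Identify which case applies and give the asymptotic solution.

a=81, b=3, f(n)=27.
log_3(81) = 4 > 0.
Since f(n) = O(n^0) is polynomially smaller than n^4, Case 1 applies.
T(n) = Theta(n^4).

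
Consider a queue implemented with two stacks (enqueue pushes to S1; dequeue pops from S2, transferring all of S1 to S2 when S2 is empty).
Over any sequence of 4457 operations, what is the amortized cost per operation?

Each element is pushed to S1 once, popped once, pushed to S2 once, and popped once: 4 unit operations over its lifetime. Over 4457 operations the total work is O(4457). Amortized O(1) per enqueue/dequeue.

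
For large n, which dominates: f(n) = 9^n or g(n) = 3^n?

f(n) = 9^n grows faster: (9/3)^n -> infinity since 9/3 > 1.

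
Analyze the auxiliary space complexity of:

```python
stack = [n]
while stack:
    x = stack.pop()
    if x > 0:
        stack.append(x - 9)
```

Space complexity: O(1).
Only a constant amount of auxiliary storage is used; nothing grows with n.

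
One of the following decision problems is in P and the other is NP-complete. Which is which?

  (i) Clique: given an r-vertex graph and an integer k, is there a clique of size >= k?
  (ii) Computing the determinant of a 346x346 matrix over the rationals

(i) is NP-complete: complement of Independent Set / Vertex Cover (with k part of the input).
(ii) is P: Gaussian elimination runs in O(n^3).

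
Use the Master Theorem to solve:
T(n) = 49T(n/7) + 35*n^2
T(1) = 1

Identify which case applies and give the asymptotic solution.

a=49, b=7, f(n)=35*n^2.
log_7(49) = 2, so n^(log_b(a)) = n^2.
f(n) = Theta(n^2), so Case 2 applies.
T(n) = Theta(n^2 log n).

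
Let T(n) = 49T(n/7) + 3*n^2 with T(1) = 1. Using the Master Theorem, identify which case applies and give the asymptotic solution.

a=49, b=7, f(n)=3*n^2.
log_7(49) = 2, so n^(log_b(a)) = n^2.
f(n) = Theta(n^2), so Case 2 applies.
T(n) = Theta(n^2 log n).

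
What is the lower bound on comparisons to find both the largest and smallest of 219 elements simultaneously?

Pair elements first (floor(219/2) comparisons), then find max among winners and min among losers. Total: ceil(3*219/2) - 2 = 327 comparisons.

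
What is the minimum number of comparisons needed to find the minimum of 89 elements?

Finding the minimum requires 88 comparisons, identical reasoning to finding the maximum. Each comparison eliminates one candidate.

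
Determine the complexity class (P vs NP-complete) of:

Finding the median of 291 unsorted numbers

This problem is in P: linear-time selection (median-of-medians) runs in O(n).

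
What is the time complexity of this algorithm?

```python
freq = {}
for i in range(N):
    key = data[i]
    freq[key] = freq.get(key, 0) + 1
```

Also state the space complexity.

Time complexity: O(n).
Space complexity: O(n).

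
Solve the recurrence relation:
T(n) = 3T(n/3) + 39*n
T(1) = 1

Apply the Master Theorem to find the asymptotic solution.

a=3, b=3, f(n)=39*n. log_3(3) = 1. Case 2: T(n) = O(n log n).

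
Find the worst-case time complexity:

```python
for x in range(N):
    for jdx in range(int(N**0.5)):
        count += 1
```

Time complexity: O(n * sqrt(n)).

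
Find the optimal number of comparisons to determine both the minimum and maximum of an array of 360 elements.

Naive approach: 718 comparisons (359 for max + 359 for min).
Optimal: Compare elements in pairs first (floor(n/2) = 180 comparisons), then find max among winners and min among losers (179 comparisons each).
Total: ceil(3n/2) - 2 = 538 comparisons. An adversary argument shows this is also a lower bound.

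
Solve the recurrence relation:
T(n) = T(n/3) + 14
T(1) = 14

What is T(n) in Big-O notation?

Each step divides n by 3 and adds 14. After log_3(n) steps, T(n) = O(log n).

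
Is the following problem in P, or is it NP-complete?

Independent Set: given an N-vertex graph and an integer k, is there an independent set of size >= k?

This problem is NP-complete: complement of Clique (with k part of the input).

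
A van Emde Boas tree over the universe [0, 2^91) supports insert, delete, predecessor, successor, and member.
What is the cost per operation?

vEB recursively partitions [0, 2475880078570760549798248448) into sqrt(u) clusters of size sqrt(u). Each operation recurses into either one cluster or the summary, never both: T(u) = T(sqrt(u)) + O(1) => T(u) = O(log log u) = O(log 91). This is worst-case, not just amortized.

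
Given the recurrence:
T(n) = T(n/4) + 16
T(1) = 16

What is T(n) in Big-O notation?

Each step divides n by 4 and adds 16. After log_4(n) steps, T(n) = O(log n).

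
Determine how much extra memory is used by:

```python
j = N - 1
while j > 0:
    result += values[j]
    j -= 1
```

Space complexity: O(1).
Only a constant amount of auxiliary storage is used; nothing grows with n.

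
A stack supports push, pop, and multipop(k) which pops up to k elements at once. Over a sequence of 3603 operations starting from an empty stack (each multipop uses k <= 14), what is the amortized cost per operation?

Each element is pushed exactly once and popped at most once (whether by pop or as part of a multipop). So the total number of individual pops over the whole sequence is at most the number of pushes, which is at most 3603. Total work <= 2 * 3603, hence O(1) amortized per operation.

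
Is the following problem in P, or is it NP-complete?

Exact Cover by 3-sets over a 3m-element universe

This problem is NP-complete: one of Karp's 21 NP-complete problems.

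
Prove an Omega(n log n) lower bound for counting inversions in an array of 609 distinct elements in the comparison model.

Decision-tree argument: at any leaf, the comparisons made (with transitivity) must totally order all 609 elements -- otherwise some pair (i,j) is unordered, and an adversary can present two inputs agreeing on every comparison made but with that pair flipped, changing the inversion count by 1, so the leaf's output is wrong on one of them. Hence the tree has >= 609! leaves and height >= log_2(609!) = Omega(n log n). Modified merge sort achieves O(n log n).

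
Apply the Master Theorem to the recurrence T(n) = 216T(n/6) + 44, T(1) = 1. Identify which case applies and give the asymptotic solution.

a=216, b=6, f(n)=44.
log_6(216) = 3 > 0.
Since f(n) = O(n^0) is polynomially smaller than n^3, Case 1 applies.
T(n) = Theta(n^3).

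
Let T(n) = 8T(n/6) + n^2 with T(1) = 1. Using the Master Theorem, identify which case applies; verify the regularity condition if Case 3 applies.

a=8, b=6, f(n)=n^2.
log_6(8) = 1.161 < 2.
f(n) = Omega(n^(1.161+epsilon)) for some epsilon > 0, so Case 3 is the candidate.
Regularity: a*f(n/b) = 8*1*(n/6)^2 = (8/36)*1*n^2 <= c*f(n) with c = 8/36 < 1. Satisfied.
Case 3: T(n) = Theta(n^2).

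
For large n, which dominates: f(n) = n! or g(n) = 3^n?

f(n) = n! grows faster: n!/3^n -> infinity by Stirling.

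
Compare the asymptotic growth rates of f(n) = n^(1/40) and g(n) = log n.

f(n) = n^(1/40) grows faster: any positive power of n dominates log n.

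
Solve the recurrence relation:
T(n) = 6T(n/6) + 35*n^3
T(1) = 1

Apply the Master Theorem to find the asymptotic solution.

a=6, b=6, f(n)=35*n^3. log_6(6) = 1 < 3. Case 3: T(n) = O(n^3).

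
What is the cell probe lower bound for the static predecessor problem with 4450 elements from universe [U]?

The Patrascu-Thorup lower bound shows any data structure on n = 4450 elements using O(n * polylog(n)) space requires Omega(log log U) query time. van Emde Boas trees achieve O(log log U) with O(U) space.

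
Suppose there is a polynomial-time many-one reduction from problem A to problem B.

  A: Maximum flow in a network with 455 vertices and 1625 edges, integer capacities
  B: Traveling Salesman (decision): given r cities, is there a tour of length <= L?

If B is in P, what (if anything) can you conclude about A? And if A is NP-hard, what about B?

A poly-time reduction A <=_p B means any A-instance can be transformed to a B-instance in poly time.
If B is in P: compose the reduction with B's poly-time algorithm to solve A in poly time, so A is in P.
If A is NP-hard: every NP problem reduces to A, which reduces to B; composing reductions, every NP problem reduces to B, so B is NP-hard.
(Here in fact A is P and B is NP-complete.)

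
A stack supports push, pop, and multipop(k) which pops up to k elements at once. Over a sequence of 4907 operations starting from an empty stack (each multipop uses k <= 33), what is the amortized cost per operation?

Each element is pushed exactly once and popped at most once (whether by pop or as part of a multipop). So the total number of individual pops over the whole sequence is at most the number of pushes, which is at most 4907. Total work <= 2 * 4907, hence O(1) amortized per operation.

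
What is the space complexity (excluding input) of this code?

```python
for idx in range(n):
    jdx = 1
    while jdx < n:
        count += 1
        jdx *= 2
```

Space complexity: O(1).
Only a constant amount of auxiliary storage is used; nothing grows with n.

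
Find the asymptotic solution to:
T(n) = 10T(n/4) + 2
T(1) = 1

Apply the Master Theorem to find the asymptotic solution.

a=10, b=4, f(n)=2. log_4(10) = 1.661. Case 1 of Master Theorem: T(n) = O(n^1.661).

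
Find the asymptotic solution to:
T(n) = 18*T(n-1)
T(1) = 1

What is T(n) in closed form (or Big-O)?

Each step multiplies by 18. T(n) = T(1)*18^(n-1) = 18^(n-1).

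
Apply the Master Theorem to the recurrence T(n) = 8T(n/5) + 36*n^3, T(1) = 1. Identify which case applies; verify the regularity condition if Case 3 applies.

a=8, b=5, f(n)=36*n^3.
log_5(8) = 1.292 < 3.
f(n) = Omega(n^(1.292+epsilon)) for some epsilon > 0, so Case 3 is the candidate.
Regularity: a*f(n/b) = 8*36*(n/5)^3 = (8/125)*36*n^3 <= c*f(n) with c = 8/125 < 1. Satisfied.
Case 3: T(n) = Theta(n^3).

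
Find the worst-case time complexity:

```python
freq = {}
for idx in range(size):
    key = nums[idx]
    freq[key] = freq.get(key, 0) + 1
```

Time complexity: O(n).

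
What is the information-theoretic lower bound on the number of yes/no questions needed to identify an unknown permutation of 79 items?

There are 79! = 894618213078297528685144171539831652069808216779571907213868063227837990693501860533361810841010176000000000000000000 permutations. Each yes/no question gives at most 1 bit, so at least ceil(log_2(894618213078297528685144171539831652069808216779571907213868063227837990693501860533361810841010176000000000000000000)) = 389 questions are needed.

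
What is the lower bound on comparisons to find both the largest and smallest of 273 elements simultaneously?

Pair elements first (floor(273/2) comparisons), then find max among winners and min among losers. Total: ceil(3*273/2) - 2 = 408 comparisons.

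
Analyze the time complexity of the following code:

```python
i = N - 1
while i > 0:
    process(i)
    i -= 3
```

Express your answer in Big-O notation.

Time complexity: O(n).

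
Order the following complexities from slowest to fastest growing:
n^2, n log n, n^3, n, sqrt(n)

Ordered by growth rate: sqrt(n) < n < n log n < n^2 < n^3.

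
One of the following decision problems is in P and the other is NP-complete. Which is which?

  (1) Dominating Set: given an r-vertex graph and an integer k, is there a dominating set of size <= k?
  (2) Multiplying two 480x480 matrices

(1) is NP-complete: reduces from Set Cover (with k part of the input).
(2) is P: the schoolbook algorithm runs in O(n^3).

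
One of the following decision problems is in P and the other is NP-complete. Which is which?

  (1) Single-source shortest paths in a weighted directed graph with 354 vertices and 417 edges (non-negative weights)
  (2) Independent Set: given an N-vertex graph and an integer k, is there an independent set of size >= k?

(1) is P: Dijkstra's algorithm runs in O((V+E) log V).
(2) is NP-complete: complement of Clique (with k part of the input).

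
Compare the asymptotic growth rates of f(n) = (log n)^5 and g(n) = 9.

f(n) = (log n)^5 grows faster: any unbounded function dominates a constant.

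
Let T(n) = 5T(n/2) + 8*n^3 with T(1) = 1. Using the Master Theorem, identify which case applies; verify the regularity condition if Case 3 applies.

a=5, b=2, f(n)=8*n^3.
log_2(5) = 2.322 < 3.
f(n) = Omega(n^(2.322+epsilon)) for some epsilon > 0, so Case 3 is the candidate.
Regularity: a*f(n/b) = 5*8*(n/2)^3 = (5/8)*8*n^3 <= c*f(n) with c = 5/8 < 1. Satisfied.
Case 3: T(n) = Theta(n^3).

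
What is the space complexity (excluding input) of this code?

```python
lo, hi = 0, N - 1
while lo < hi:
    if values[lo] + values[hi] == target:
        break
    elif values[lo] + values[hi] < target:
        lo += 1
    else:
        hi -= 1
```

Space complexity: O(1).
Only a constant amount of auxiliary storage is used; nothing grows with n.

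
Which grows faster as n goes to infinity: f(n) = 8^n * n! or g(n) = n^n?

f(n) = 8^n * n! grows faster: by Stirling n! ~ sqrt(2 pi n)(n/e)^n, so 8^n n! / n^n ~ (8/e)^n sqrt(2 pi n) -> infinity since 8/e > 1.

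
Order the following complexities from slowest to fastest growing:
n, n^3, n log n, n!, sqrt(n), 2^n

Ordered by growth rate: sqrt(n) < n < n log n < n^3 < 2^n < n!.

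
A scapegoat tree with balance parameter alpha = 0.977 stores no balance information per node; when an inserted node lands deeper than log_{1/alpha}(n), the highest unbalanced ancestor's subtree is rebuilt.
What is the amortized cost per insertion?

Search/insert path is O(log n). A rebuild of a subtree of size s costs O(s), but with alpha = 0.977 at least Omega(s) insertions must have occurred in that subtree since its last rebuild. Charging O(1) of the rebuild to each such insertion gives O(log n) amortized.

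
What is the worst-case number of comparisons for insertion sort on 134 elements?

Insertion sort on reverse-sorted input: 1 + 2 + ... + (134-1) = 8911 comparisons.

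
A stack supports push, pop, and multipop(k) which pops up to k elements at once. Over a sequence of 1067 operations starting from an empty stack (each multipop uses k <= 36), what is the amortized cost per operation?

Each element is pushed exactly once and popped at most once (whether by pop or as part of a multipop). So the total number of individual pops over the whole sequence is at most the number of pushes, which is at most 1067. Total work <= 2 * 1067, hence O(1) amortized per operation.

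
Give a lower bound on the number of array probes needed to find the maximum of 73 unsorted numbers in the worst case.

Adversary: any unprobed cell could hold a value larger than everything seen so far. If fewer than 73 cells are probed, the adversary places the max in an unprobed cell. So all 73 cells must be examined; together with 73-1 comparisons this is tight.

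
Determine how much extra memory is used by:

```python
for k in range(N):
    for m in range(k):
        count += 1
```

Space complexity: O(1).
Only a constant amount of auxiliary storage is used; nothing grows with n.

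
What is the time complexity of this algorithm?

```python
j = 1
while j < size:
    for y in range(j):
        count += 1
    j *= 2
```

Time complexity: O(n).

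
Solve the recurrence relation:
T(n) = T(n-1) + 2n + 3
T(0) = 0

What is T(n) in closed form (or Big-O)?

Dominant term in sum is 2*sum(i, i=1..n) = 2*n*(n+1)/2 = O(n^2).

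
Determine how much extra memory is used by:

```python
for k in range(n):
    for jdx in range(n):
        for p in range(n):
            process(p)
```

Space complexity: O(1).
Only a constant amount of auxiliary storage is used; nothing grows with n.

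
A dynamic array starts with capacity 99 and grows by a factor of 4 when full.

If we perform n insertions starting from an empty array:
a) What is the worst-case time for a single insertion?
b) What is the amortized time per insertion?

(a) Worst-case single insertion: O(n) -- when the array is full at capacity c, the resize copies all c elements, and c can be Theta(n).
(b) Resizes happen at sizes 99, 396, 1584, ... Total copy cost for n insertions: 99 + 396 + ... = O(n) (geometric series with ratio 1/4). Amortized cost per insertion: O(n)/n = O(1).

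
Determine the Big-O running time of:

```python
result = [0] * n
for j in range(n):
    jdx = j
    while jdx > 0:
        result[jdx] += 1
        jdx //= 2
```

Time complexity: O(n log n).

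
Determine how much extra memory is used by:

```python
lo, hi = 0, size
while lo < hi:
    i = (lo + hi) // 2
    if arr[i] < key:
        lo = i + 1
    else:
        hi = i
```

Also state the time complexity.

Space complexity: O(1).
Only a constant amount of auxiliary storage is used; nothing grows with n.
Time complexity: O(log n).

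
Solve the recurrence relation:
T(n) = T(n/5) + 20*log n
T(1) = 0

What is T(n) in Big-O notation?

Each of the log_5(n) levels adds O(log n). T(n) = O(log^2 n).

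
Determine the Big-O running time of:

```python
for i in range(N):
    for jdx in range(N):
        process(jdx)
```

Time complexity: O(n^2).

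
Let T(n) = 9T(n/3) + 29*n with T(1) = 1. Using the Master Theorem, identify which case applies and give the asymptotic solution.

a=9, b=3, f(n)=29*n.
log_3(9) = 2 > 1.
Since f(n) = O(n^1) is polynomially smaller than n^2, Case 1 applies.
T(n) = Theta(n^2).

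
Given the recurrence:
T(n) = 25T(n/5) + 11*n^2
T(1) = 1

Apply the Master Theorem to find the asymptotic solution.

a=25, b=5, f(n)=11*n^2. log_5(25) = 2. Case 2: T(n) = O(n^2 log n).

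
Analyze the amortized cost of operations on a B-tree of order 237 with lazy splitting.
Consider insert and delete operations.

In a B-tree of order 237, a node splits when it has 237 keys. With lazy splitting, we use potential Phi = number of full nodes + number of near-empty nodes. Each split costs O(1) but reduces potential. Between splits, at least 118 insertions must occur in that node. Amortized structural cost is O(1) per operation, plus O(log_237 n) traversal.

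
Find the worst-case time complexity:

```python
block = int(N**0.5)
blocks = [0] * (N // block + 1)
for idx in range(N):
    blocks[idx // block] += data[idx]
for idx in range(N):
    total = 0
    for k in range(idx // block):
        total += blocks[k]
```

Time complexity: O(n * sqrt(n)).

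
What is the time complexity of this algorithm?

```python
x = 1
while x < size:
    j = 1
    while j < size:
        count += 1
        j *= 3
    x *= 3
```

Time complexity: O(log^2 n).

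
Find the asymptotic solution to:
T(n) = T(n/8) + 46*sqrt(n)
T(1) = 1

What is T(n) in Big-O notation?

Each level contributes sqrt(n/8^k). Geometric series with ratio 1/sqrt(8) < 1 sums to O(sqrt(n)).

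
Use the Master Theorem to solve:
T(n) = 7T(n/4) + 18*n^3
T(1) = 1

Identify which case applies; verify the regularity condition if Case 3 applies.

a=7, b=4, f(n)=18*n^3.
log_4(7) = 1.404 < 3.
f(n) = Omega(n^(1.404+epsilon)) for some epsilon > 0, so Case 3 is the candidate.
Regularity: a*f(n/b) = 7*18*(n/4)^3 = (7/64)*18*n^3 <= c*f(n) with c = 7/64 < 1. Satisfied.
Case 3: T(n) = Theta(n^3).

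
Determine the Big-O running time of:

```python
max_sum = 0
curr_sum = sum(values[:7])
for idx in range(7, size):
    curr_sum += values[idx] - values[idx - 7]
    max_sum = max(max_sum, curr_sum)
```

Time complexity: O(n).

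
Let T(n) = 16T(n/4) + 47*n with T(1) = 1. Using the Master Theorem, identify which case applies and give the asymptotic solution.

a=16, b=4, f(n)=47*n.
log_4(16) = 2 > 1.
Since f(n) = O(n^1) is polynomially smaller than n^2, Case 1 applies.
T(n) = Theta(n^2).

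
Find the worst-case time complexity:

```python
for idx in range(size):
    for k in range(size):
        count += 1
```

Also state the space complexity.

Time complexity: O(n^2).
Space complexity: O(1).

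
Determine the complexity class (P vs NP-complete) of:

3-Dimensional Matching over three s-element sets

This problem is NP-complete: one of Karp's 21 NP-complete problems.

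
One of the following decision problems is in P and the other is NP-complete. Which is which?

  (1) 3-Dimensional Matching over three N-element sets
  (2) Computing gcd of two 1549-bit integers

(1) is NP-complete: one of Karp's 21 NP-complete problems.
(2) is P: the Euclidean algorithm runs in polynomial time in the bit-length.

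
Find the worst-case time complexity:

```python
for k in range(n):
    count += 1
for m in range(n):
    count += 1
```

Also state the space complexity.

Time complexity: O(n).
Space complexity: O(1).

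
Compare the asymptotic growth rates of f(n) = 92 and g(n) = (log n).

g(n) = (log n) grows faster: any unbounded function dominates a constant.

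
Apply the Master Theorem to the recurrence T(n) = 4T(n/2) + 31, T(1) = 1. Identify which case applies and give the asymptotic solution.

a=4, b=2, f(n)=31.
log_2(4) = 2 > 0.
Since f(n) = O(n^0) is polynomially smaller than n^2, Case 1 applies.
T(n) = Theta(n^2).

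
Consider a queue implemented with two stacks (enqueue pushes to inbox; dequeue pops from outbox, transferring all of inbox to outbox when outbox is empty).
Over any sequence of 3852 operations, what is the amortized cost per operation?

Each element is pushed to inbox once, popped once, pushed to outbox once, and popped once: 4 unit operations over its lifetime. Over 3852 operations the total work is O(3852). Amortized O(1) per enqueue/dequeue.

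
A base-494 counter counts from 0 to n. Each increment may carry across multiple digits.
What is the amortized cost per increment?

Digit at position i changes every 494^i increments. Total digit changes over n increments: n * 494/(494-1) = O(n). Amortized: O(1).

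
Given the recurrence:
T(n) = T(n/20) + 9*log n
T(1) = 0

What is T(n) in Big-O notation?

Each of the log_20(n) levels adds O(log n). T(n) = O(log^2 n).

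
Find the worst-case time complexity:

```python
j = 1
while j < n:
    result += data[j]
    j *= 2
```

Time complexity: O(log n).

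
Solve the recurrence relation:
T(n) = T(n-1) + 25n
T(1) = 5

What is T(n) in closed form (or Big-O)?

Unrolling: T(n) = 5 + 25*(2 + 3 + ... + n) = 5 + 25*(n(n+1)/2 - 1) = O(n^2).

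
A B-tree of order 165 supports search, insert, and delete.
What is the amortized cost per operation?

B-tree of order 165 has height O(log_165 n). Each operation traverses the tree height. Splits during insert and merges during delete are O(1) each and occur at most once per level. Total cost per operation: O(log_165 n).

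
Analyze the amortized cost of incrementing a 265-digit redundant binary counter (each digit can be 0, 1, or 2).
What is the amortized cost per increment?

A redundant counter on 265 digits allows digit values 0, 1, 2. Increment adds 1 to the least significant digit and carries any 2 to a 0 plus +1 on the next digit. With potential Phi = (number of 2-digits), each increment does O(1) actual work plus a chain of carries, each of which decreases Phi by 1. Amortized O(1).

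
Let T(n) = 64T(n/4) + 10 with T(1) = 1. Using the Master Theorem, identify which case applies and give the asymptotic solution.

a=64, b=4, f(n)=10.
log_4(64) = 3 > 0.
Since f(n) = O(n^0) is polynomially smaller than n^3, Case 1 applies.
T(n) = Theta(n^3).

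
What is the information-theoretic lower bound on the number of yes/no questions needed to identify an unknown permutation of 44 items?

There are 44! = 2658271574788448768043625811014615890319638528000000000 permutations. Each yes/no question gives at most 1 bit, so at least ceil(log_2(2658271574788448768043625811014615890319638528000000000)) = 181 questions are needed.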